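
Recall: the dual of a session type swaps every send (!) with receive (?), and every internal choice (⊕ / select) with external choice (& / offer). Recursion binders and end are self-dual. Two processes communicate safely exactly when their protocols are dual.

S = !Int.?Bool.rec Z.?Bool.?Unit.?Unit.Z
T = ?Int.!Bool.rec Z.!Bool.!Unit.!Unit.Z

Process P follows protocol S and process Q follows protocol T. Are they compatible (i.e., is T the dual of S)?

!Int | ?Int  match
  ?Bool | !Bool  match
    rec Z | rec Z  match (binder kept)
      ?Bool | !Bool  match
        ?Unit | !Unit  match
          ?Unit | !Unit  match
            Z | Z  match

YES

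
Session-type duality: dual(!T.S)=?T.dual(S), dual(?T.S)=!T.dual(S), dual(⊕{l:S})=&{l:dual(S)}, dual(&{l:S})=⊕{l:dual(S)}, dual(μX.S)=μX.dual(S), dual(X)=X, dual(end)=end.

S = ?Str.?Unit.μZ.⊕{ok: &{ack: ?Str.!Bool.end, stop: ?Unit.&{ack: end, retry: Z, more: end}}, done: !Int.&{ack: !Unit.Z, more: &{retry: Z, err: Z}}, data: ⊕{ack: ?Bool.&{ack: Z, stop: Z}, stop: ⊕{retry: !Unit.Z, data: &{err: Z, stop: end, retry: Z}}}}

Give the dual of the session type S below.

?Str ↦ !Str
  ?Unit ↦ !Unit
    μZ ↦ μZ  (μ self-dual)
      ⊕{ok,done,data} ↦ &{ok,done,data}  (internal→external)
        case ok:
          &{ack,stop} ↦ ⊕{ack,stop}  (external→internal)
            case ack:
              ?Str ↦ !Str
                !Bool ↦ ?Bool
                  end self-dual
            case stop:
              ?Unit ↦ !Unit
                &{ack,retry,more} ↦ ⊕{ack,retry,more}  (external→internal)
                  case ack:
                    end self-dual
                  case retry:
                    Z self-dual
                  case more:
                    end self-dual
        case done:
          !Int ↦ ?Int
            &{ack,more} ↦ ⊕{ack,more}  (external→internal)
              case ack:
                !Unit ↦ ?Unit
                  Z self-dual
              case more:
                &{retry,err} ↦ ⊕{retry,err}  (external→internal)
                  case retry:
                    Z self-dual
                  case err:
                    Z self-dual
        case data:
          ⊕{ack,stop} ↦ &{ack,stop}  (internal→external)
            case ack:
              ?Bool ↦ !Bool
                &{ack,stop} ↦ ⊕{ack,stop}  (external→internal)
                  case ack:
                    Z self-dual
                  case stop:
                    Z self-dual
            case stop:
              ⊕{retry,data} ↦ &{retry,data}  (internal→external)
                case retry:
                  !Unit ↦ ?Unit
                    Z self-dual
                case data:
                  &{err,stop,retry} ↦ ⊕{err,stop,retry}  (external→internal)
                    case err:
                      Z self-dual
                    case stop:
                      end self-dual
                    case retry:
                      Z self-dual

!Str.!Unit.μZ.&{ok: ⊕{ack: !Str.?Bool.end, stop: !Unit.⊕{ack: end, retry: Z, more: end}}, done: ?Int.⊕{ack: ?Unit.Z, more: ⊕{retry: Z, err: Z}}, data: &{ack: !Bool.⊕{ack: Z, stop: Z}, stop: &{retry: ?Unit.Z, data: ⊕{err: Z, stop: end, retry: Z}}}}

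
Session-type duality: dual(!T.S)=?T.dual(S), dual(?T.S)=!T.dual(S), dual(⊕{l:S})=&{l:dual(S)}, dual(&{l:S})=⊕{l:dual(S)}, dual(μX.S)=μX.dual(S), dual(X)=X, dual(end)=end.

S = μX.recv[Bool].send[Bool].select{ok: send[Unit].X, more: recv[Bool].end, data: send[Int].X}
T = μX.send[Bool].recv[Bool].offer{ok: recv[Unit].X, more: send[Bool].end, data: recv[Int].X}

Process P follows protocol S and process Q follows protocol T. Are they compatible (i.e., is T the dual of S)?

YES

μX vs μX  ✓ (binder kept)
  recv[Bool] vs send[Bool]  ✓
    send[Bool] vs recv[Bool]  ✓
      select{ok,more,data} vs offer{ok,more,data}  ✓ label sets agree
        • ok:
          send[Unit] vs recv[Unit]  ✓
            X vs X  ✓
        • more:
          recv[Bool] vs send[Bool]  ✓
            end vs end  ✓
        • data:
          send[Int] vs recv[Int]  ✓
            X vs X  ✓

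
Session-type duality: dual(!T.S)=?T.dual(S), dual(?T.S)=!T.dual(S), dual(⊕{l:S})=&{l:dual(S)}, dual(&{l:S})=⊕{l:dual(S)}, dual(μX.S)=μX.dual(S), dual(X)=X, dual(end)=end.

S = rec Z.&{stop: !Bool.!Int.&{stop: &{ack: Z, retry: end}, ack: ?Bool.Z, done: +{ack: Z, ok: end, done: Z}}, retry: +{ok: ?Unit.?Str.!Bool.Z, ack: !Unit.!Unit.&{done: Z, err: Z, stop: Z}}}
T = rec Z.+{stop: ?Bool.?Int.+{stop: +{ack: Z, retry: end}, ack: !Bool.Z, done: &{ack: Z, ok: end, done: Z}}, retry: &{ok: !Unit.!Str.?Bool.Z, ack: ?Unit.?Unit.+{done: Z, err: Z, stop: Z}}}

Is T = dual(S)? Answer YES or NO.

rec Z | rec Z  match (μ self-dual)
  &{stop,retry} | +{stop,retry}  match same labels
    • stop:
      !Bool | ?Bool  match
        !Int | ?Int  match
          &{stop,ack,done} | +{stop,ack,done}  match same labels
            • stop:
              &{ack,retry} | +{ack,retry}  match same labels
                • ack:
                  Z | Z  match
                • retry:
                  end | end  match
            • ack:
              ?Bool | !Bool  match
                Z | Z  match
            • done:
              +{ack,ok,done} | &{ack,ok,done}  match same labels
                • ack:
                  Z | Z  match
                • ok:
                  end | end  match
                • done:
                  Z | Z  match
    • retry:
      +{ok,ack} | &{ok,ack}  match same labels
        • ok:
          ?Unit | !Unit  match
            ?Str | !Str  match
              !Bool | ?Bool  match
                Z | Z  match
        • ack:
          !Unit | ?Unit  match
            !Unit | ?Unit  match
              &{done,err,stop} | +{done,err,stop}  match same labels
                • done:
                  Z | Z  match
                • err:
                  Z | Z  match
                • stop:
                  Z | Z  match

YES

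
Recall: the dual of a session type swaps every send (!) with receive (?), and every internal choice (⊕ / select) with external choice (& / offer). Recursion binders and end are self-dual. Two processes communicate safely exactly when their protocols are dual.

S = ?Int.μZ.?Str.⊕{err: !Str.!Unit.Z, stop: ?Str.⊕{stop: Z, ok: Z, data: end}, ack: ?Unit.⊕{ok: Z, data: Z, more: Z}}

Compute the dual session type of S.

?Int = !Int
  μZ = μZ  (binder kept)
    ?Str = !Str
      ⊕{err,stop,ack} = &{err,stop,ack}  (select→offer)
        • err:
          !Str = ?Str
            !Unit = ?Unit
              Z self-dual
        • stop:
          ?Str = !Str
            ⊕{stop,ok,data} = &{stop,ok,data}  (select→offer)
              • stop:
                Z self-dual
              • ok:
                Z self-dual
              • data:
                end self-dual
        • ack:
          ?Unit = !Unit
            ⊕{ok,data,more} = &{ok,data,more}  (select→offer)
              • ok:
                Z self-dual
              • data:
                Z self-dual
              • more:
                Z self-dual

!Int.μZ.!Str.&{err: ?Str.?Unit.Z, stop: !Str.&{stop: Z, ok: Z, data: end}, ack: !Unit.&{ok: Z, data: Z, more: Z}}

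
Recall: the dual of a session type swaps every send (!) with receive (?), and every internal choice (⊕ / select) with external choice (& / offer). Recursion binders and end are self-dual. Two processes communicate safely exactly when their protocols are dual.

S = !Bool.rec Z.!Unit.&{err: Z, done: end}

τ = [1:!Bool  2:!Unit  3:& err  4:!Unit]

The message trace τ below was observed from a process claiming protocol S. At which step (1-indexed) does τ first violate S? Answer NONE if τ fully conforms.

@1 !Bool  ok  state: rec Z.…
@2 !Unit  ok  state: &{err: rec Z.…, done: end}
@3 & err  ok  state: rec Z.…
@4 !Unit  ok  state: &{err: rec Z.…, done: end}
trace exhausted — no violation

NONE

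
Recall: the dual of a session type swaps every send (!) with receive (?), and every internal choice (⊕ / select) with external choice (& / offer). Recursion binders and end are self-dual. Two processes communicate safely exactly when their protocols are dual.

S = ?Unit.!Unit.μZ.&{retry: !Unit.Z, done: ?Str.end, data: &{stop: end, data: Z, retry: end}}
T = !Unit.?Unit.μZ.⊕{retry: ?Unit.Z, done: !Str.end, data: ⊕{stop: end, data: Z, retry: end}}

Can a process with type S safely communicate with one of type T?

?Unit vs !Unit  ✓
  !Unit vs ?Unit  ✓
    μZ vs μZ  ✓ (binder kept)
      &{retry,done,data} vs ⊕{retry,done,data}  ✓ same labels
        [retry]
          !Unit vs ?Unit  ✓
            Z vs Z  ✓
        [done]
          ?Str vs !Str  ✓
            end vs end  ✓
        [data]
          &{stop,data,retry} vs ⊕{stop,data,retry}  ✓ same labels
            [stop]
              end vs end  ✓
            [data]
              Z vs Z  ✓
            [retry]
              end vs end  ✓

YES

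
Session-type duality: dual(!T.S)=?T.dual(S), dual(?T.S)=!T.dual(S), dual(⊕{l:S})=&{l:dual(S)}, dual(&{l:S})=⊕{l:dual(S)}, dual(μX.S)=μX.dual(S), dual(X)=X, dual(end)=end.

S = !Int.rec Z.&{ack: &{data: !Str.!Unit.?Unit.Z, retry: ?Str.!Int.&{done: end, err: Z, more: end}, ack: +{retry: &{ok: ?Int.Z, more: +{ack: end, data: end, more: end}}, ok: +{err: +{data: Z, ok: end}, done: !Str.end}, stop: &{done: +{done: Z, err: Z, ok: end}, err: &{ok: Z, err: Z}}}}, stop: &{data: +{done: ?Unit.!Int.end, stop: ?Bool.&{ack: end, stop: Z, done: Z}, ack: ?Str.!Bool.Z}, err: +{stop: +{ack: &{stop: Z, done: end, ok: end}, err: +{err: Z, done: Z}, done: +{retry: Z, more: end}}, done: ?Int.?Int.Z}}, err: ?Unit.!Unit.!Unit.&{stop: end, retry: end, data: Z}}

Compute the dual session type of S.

?Int.rec Z.+{ack: +{data: ?Str.?Unit.!Unit.Z, retry: !Str.?Int.+{done: end, err: Z, more: end}, ack: &{retry: +{ok: !Int.Z, more: &{ack: end, data: end, more: end}}, ok: &{err: &{data: Z, ok: end}, done: ?Str.end}, stop: +{done: &{done: Z, err: Z, ok: end}, err: +{ok: Z, err: Z}}}}, stop: +{data: &{done: !Unit.?Int.end, stop: !Bool.+{ack: end, stop: Z, done: Z}, ack: !Str.?Bool.Z}, err: &{stop: &{ack: +{stop: Z, done: end, ok: end}, err: &{err: Z, done: Z}, done: &{retry: Z, more: end}}, done: !Int.!Int.Z}}, err: !Unit.?Unit.?Unit.+{stop: end, retry: end, data: Z}}

!Int → ?Int
  rec Z → rec Z  (rec unchanged)
    &{ack,stop,err} → +{ack,stop,err}  (&→⊕)
      case ack:
        &{data,retry,ack} → +{data,retry,ack}  (&→⊕)
          case data:
            !Str → ?Str
              !Unit → ?Unit
                ?Unit → !Unit
                  Z ↦ Z
          case retry:
            ?Str → !Str
              !Int → ?Int
                &{done,err,more} → +{done,err,more}  (&→⊕)
                  case done:
                    end ↦ end
                  case err:
                    Z ↦ Z
                  case more:
                    end ↦ end
          case ack:
            +{retry,ok,stop} → &{retry,ok,stop}  (⊕→&)
              case retry:
                &{ok,more} → +{ok,more}  (&→⊕)
                  case ok:
                    ?Int → !Int
                      Z ↦ Z
                  case more:
                    +{ack,data,more} → &{ack,data,more}  (⊕→&)
                      case ack:
                        end ↦ end
                      case data:
                        end ↦ end
                      case more:
                        end ↦ end
              case ok:
                +{err,done} → &{err,done}  (⊕→&)
                  case err:
                    +{data,ok} → &{data,ok}  (⊕→&)
                      case data:
                        Z ↦ Z
                      case ok:
                        end ↦ end
                  case done:
                    !Str → ?Str
                      end ↦ end
              case stop:
                &{done,err} → +{done,err}  (&→⊕)
                  case done:
                    +{done,err,ok} → &{done,err,ok}  (⊕→&)
                      case done:
                        Z ↦ Z
                      case err:
                        Z ↦ Z
                      case ok:
                        end ↦ end
                  case err:
                    &{ok,err} → +{ok,err}  (&→⊕)
                      case ok:
                        Z ↦ Z
                      case err:
                        Z ↦ Z
      case stop:
        &{data,err} → +{data,err}  (&→⊕)
          case data:
            +{done,stop,ack} → &{done,stop,ack}  (⊕→&)
              case done:
                ?Unit → !Unit
                  !Int → ?Int
                    end ↦ end
              case stop:
                ?Bool → !Bool
                  &{ack,stop,done} → +{ack,stop,done}  (&→⊕)
                    case ack:
                      end ↦ end
                    case stop:
                      Z ↦ Z
                    case done:
                      Z ↦ Z
              case ack:
                ?Str → !Str
                  !Bool → ?Bool
                    Z ↦ Z
          case err:
            +{stop,done} → &{stop,done}  (⊕→&)
              case stop:
                +{ack,err,done} → &{ack,err,done}  (⊕→&)
                  case ack:
                    &{stop,done,ok} → +{stop,done,ok}  (&→⊕)
                      case stop:
                        Z ↦ Z
                      case done:
                        end ↦ end
                      case ok:
                        end ↦ end
                  case err:
                    +{err,done} → &{err,done}  (⊕→&)
                      case err:
                        Z ↦ Z
                      case done:
                        Z ↦ Z
                  case done:
                    +{retry,more} → &{retry,more}  (⊕→&)
                      case retry:
                        Z ↦ Z
                      case more:
                        end ↦ end
              case done:
                ?Int → !Int
                  ?Int → !Int
                    Z ↦ Z
      case err:
        ?Unit → !Unit
          !Unit → ?Unit
            !Unit → ?Unit
              &{stop,retry,data} → +{stop,retry,data}  (&→⊕)
                case stop:
                  end ↦ end
                case retry:
                  end ↦ end
                case data:
                  Z ↦ Z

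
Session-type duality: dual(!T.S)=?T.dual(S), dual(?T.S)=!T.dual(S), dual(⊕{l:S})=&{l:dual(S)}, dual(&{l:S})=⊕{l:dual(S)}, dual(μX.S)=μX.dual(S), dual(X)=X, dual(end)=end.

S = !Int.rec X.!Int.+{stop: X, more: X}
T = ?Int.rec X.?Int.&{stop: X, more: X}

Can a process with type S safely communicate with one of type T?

!Int ‖ ?Int  match
  rec X ‖ rec X  match (rec unchanged)
    !Int ‖ ?Int  match
      +{stop,more} ‖ &{stop,more}  match labels match
        case stop:
          X ‖ X  match
        case more:
          X ‖ X  match

YES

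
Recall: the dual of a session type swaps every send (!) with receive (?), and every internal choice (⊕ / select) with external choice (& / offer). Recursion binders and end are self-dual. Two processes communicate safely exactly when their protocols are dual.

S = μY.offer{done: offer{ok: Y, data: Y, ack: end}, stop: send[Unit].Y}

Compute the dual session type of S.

μY ↦ μY  (binder kept)
  offer{done,stop} ↦ select{done,stop}  (&→⊕)
    • done:
      offer{ok,data,ack} ↦ select{ok,data,ack}  (&→⊕)
        • ok:
          Y ↦ Y
        • data:
          Y ↦ Y
        • ack:
          end ↦ end
    • stop:
      send[Unit] ↦ recv[Unit]
        Y ↦ Y

μY.select{done: select{ok: Y, data: Y, ack: end}, stop: recv[Unit].Y}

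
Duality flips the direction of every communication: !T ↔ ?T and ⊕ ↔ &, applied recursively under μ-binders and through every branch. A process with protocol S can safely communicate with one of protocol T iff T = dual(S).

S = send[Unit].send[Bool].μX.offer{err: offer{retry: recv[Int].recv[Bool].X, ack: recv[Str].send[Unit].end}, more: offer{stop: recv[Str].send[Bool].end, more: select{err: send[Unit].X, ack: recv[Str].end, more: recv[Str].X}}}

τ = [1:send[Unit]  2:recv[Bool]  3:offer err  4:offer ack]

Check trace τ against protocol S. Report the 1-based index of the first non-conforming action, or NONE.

[1] send[Unit]  ok  state: send[Bool].μX.…
[2] got recv[Bool], protocol expects send[Bool]  ✗

2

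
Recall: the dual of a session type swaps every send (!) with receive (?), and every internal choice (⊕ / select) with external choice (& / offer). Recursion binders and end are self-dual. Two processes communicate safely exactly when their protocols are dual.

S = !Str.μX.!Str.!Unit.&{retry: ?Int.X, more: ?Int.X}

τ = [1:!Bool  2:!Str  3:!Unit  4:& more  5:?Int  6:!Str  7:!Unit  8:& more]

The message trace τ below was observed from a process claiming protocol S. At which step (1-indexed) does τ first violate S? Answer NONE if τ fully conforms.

1

@1 got !Bool, protocol expects !Str  ✗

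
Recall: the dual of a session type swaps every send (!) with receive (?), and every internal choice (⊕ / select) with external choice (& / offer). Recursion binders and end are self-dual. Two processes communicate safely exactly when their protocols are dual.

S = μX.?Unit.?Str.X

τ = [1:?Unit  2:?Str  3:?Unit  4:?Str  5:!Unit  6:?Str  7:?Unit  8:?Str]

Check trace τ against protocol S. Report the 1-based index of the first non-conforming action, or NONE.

[1] ?Unit  ✓  cont: ?Str.μX.…
[2] ?Str  ✓  cont: μX.…
[3] ?Unit  ✓  cont: ?Str.μX.…
[4] ?Str  ✓  cont: μX.…
[5] got !Unit, protocol expects ?Unit  ✗

5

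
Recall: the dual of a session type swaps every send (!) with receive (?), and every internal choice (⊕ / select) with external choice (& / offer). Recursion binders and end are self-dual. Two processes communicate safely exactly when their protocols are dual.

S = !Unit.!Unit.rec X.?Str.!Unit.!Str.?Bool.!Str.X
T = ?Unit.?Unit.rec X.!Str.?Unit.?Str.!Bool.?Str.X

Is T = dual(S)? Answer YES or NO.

!Unit ‖ ?Unit  ✓
  !Unit ‖ ?Unit  ✓
    rec X ‖ rec X  ✓ (rec unchanged)
      ?Str ‖ !Str  ✓
        !Unit ‖ ?Unit  ✓
          !Str ‖ ?Str  ✓
            ?Bool ‖ !Bool  ✓
              !Str ‖ ?Str  ✓
                X ‖ X  ✓

YES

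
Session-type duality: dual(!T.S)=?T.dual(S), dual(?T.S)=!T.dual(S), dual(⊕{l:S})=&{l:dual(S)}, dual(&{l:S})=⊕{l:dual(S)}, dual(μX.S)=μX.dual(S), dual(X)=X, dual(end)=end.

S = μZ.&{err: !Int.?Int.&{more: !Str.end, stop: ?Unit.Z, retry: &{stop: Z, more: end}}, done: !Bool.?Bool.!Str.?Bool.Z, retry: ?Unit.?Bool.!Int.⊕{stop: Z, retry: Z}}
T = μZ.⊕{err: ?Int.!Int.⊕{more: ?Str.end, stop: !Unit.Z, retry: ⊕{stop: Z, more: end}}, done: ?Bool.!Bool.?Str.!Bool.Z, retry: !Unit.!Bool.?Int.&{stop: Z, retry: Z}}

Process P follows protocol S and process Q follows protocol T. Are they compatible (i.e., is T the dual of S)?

YES

μZ | μZ  ✓ (binder kept)
  &{err,done,retry} | ⊕{err,done,retry}  ✓ same labels
    case err:
      !Int | ?Int  ✓
        ?Int | !Int  ✓
          &{more,stop,retry} | ⊕{more,stop,retry}  ✓ same labels
            case more:
              !Str | ?Str  ✓
                end | end  ✓
            case stop:
              ?Unit | !Unit  ✓
                Z | Z  ✓
            case retry:
              &{stop,more} | ⊕{stop,more}  ✓ same labels
                case stop:
                  Z | Z  ✓
                case more:
                  end | end  ✓
    case done:
      !Bool | ?Bool  ✓
        ?Bool | !Bool  ✓
          !Str | ?Str  ✓
            ?Bool | !Bool  ✓
              Z | Z  ✓
    case retry:
      ?Unit | !Unit  ✓
        ?Bool | !Bool  ✓
          !Int | ?Int  ✓
            ⊕{stop,retry} | &{stop,retry}  ✓ same labels
              case stop:
                Z | Z  ✓
              case retry:
                Z | Z  ✓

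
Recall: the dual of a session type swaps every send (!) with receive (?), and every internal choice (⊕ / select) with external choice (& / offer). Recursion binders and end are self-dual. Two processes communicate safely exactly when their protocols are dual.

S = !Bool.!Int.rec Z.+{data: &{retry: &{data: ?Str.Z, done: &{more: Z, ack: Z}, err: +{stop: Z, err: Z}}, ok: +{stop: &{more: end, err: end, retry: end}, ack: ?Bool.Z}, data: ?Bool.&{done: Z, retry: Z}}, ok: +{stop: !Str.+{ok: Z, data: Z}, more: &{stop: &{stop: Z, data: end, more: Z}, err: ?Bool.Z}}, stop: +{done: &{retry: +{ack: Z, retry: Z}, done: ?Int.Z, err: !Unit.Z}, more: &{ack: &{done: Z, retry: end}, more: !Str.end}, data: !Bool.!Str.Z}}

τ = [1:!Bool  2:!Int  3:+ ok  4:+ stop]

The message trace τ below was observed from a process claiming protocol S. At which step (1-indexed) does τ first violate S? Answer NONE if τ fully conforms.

[1] !Bool  match  cont: !Int.rec Z.…
[2] !Int  match  cont: rec Z.…
[3] + ok  match  cont: +{stop: !Str.+{ok: rec Z.…, data: rec Z.…}, more: &{stop: &{stop: rec Z.…, data: end, more: rec Z.…}, err: ?Bool.rec Z.…}}
[4] + stop  match  cont: !Str.+{ok: rec Z.…, data: rec Z.…}
trace exhausted — no violation

NONE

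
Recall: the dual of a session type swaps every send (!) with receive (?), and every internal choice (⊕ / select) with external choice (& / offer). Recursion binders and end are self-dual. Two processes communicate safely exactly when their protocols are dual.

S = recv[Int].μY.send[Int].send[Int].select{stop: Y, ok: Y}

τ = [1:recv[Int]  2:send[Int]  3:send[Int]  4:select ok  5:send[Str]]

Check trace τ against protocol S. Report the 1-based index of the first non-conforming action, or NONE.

[1] recv[Int]  match  state: μY.…
[2] send[Int]  match  state: send[Int].select{stop: μY.…, ok: μY.…}
[3] send[Int]  match  state: select{stop: μY.…, ok: μY.…}
[4] select ok  match  state: μY.…
[5] got send[Str], protocol expects send[Int]  ✗

5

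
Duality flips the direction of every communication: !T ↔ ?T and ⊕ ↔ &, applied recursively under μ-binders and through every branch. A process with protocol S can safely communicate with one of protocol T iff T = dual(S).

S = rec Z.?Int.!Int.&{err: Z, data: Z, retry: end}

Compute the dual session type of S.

rec Z → rec Z  (rec unchanged)
  ?Int → !Int
    !Int → ?Int
      &{err,data,retry} → +{err,data,retry}  (external→internal)
        case err:
          dual(Z) = Z
        case data:
          dual(Z) = Z
        case retry:
          dual(end) = end

rec Z.!Int.?Int.+{err: Z, data: Z, retry: end}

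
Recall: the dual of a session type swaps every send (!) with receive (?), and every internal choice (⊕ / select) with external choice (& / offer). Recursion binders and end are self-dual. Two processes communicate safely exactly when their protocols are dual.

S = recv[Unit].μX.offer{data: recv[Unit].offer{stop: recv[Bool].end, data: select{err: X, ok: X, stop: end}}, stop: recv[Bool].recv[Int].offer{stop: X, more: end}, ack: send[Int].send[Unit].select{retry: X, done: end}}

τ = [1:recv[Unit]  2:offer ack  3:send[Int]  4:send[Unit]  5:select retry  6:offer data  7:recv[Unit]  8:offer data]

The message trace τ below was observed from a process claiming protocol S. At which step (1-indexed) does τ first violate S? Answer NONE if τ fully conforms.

@1 recv[Unit]  ✓  residual = μX.…
@2 offer ack  ✓  residual = send[Int].send[Unit].select{retry: μX.…, done: end}
@3 send[Int]  ✓  residual = send[Unit].select{retry: μX.…, done: end}
@4 send[Unit]  ✓  residual = select{retry: μX.…, done: end}
@5 select retry  ✓  residual = μX.…
@6 offer data  ✓  residual = recv[Unit].offer{stop: recv[Bool].end, data: select{err: μX.…, ok: μX.…, stop: end}}
@7 recv[Unit]  ✓  residual = offer{stop: recv[Bool].end, data: select{err: μX.…, ok: μX.…, stop: end}}
@8 offer data  ✓  residual = select{err: μX.…, ok: μX.…, stop: end}
all 8 steps conform

NONE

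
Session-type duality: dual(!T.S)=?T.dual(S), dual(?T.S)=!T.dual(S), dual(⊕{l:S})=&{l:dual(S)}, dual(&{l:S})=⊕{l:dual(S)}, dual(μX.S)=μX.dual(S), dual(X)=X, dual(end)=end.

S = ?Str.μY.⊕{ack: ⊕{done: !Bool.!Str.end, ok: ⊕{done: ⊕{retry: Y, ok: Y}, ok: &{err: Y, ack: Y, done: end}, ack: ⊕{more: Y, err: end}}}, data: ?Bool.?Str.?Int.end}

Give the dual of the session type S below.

!Str.μY.&{ack: &{done: ?Bool.?Str.end, ok: &{done: &{retry: Y, ok: Y}, ok: ⊕{err: Y, ack: Y, done: end}, ack: &{more: Y, err: end}}}, data: !Bool.!Str.!Int.end}

?Str → !Str
  μY → μY  (μ self-dual)
    ⊕{ack,data} → &{ack,data}  (select→offer)
      case ack:
        ⊕{done,ok} → &{done,ok}  (select→offer)
          case done:
            !Bool → ?Bool
              !Str → ?Str
                end self-dual
          case ok:
            ⊕{done,ok,ack} → &{done,ok,ack}  (select→offer)
              case done:
                ⊕{retry,ok} → &{retry,ok}  (select→offer)
                  case retry:
                    Y self-dual
                  case ok:
                    Y self-dual
              case ok:
                &{err,ack,done} → ⊕{err,ack,done}  (external→internal)
                  case err:
                    Y self-dual
                  case ack:
                    Y self-dual
                  case done:
                    end self-dual
              case ack:
                ⊕{more,err} → &{more,err}  (select→offer)
                  case more:
                    Y self-dual
                  case err:
                    end self-dual
      case data:
        ?Bool → !Bool
          ?Str → !Str
            ?Int → !Int
              end self-dual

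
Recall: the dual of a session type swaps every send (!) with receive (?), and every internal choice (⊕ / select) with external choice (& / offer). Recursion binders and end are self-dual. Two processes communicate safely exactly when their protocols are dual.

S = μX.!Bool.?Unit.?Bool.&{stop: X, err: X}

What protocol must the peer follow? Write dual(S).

μX.?Bool.!Unit.!Bool.⊕{stop: X, err: X}

μX = μX  (rec unchanged)
  !Bool = ?Bool
    ?Unit = !Unit
      ?Bool = !Bool
        &{stop,err} = ⊕{stop,err}  (&→⊕)
          case stop:
            X ↦ X
          case err:
            X ↦ X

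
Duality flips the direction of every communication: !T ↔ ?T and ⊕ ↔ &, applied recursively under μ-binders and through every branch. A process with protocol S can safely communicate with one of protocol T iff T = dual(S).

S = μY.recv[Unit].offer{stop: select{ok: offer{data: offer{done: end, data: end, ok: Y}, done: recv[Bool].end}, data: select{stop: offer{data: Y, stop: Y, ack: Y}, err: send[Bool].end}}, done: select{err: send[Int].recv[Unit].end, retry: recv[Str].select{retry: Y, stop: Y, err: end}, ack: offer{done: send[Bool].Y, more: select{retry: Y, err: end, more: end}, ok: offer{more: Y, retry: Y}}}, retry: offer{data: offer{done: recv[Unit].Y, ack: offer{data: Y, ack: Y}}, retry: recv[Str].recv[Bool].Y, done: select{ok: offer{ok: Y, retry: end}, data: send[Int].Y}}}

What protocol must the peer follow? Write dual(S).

μY → μY  (rec unchanged)
  recv[Unit] → send[Unit]
    offer{stop,done,retry} → select{stop,done,retry}  (&→⊕)
      [stop]
        select{ok,data} → offer{ok,data}  (internal→external)
          [ok]
            offer{data,done} → select{data,done}  (&→⊕)
              [data]
                offer{done,data,ok} → select{done,data,ok}  (&→⊕)
                  [done]
                    end ↦ end
                  [data]
                    end ↦ end
                  [ok]
                    Y ↦ Y
              [done]
                recv[Bool] → send[Bool]
                  end ↦ end
          [data]
            select{stop,err} → offer{stop,err}  (internal→external)
              [stop]
                offer{data,stop,ack} → select{data,stop,ack}  (&→⊕)
                  [data]
                    Y ↦ Y
                  [stop]
                    Y ↦ Y
                  [ack]
                    Y ↦ Y
              [err]
                send[Bool] → recv[Bool]
                  end ↦ end
      [done]
        select{err,retry,ack} → offer{err,retry,ack}  (internal→external)
          [err]
            send[Int] → recv[Int]
              recv[Unit] → send[Unit]
                end ↦ end
          [retry]
            recv[Str] → send[Str]
              select{retry,stop,err} → offer{retry,stop,err}  (internal→external)
                [retry]
                  Y ↦ Y
                [stop]
                  Y ↦ Y
                [err]
                  end ↦ end
          [ack]
            offer{done,more,ok} → select{done,more,ok}  (&→⊕)
              [done]
                send[Bool] → recv[Bool]
                  Y ↦ Y
              [more]
                select{retry,err,more} → offer{retry,err,more}  (internal→external)
                  [retry]
                    Y ↦ Y
                  [err]
                    end ↦ end
                  [more]
                    end ↦ end
              [ok]
                offer{more,retry} → select{more,retry}  (&→⊕)
                  [more]
                    Y ↦ Y
                  [retry]
                    Y ↦ Y
      [retry]
        offer{data,retry,done} → select{data,retry,done}  (&→⊕)
          [data]
            offer{done,ack} → select{done,ack}  (&→⊕)
              [done]
                recv[Unit] → send[Unit]
                  Y ↦ Y
              [ack]
                offer{data,ack} → select{data,ack}  (&→⊕)
                  [data]
                    Y ↦ Y
                  [ack]
                    Y ↦ Y
          [retry]
            recv[Str] → send[Str]
              recv[Bool] → send[Bool]
                Y ↦ Y
          [done]
            select{ok,data} → offer{ok,data}  (internal→external)
              [ok]
                offer{ok,retry} → select{ok,retry}  (&→⊕)
                  [ok]
                    Y ↦ Y
                  [retry]
                    end ↦ end
              [data]
                send[Int] → recv[Int]
                  Y ↦ Y

μY.send[Unit].select{stop: offer{ok: select{data: select{done: end, data: end, ok: Y}, done: send[Bool].end}, data: offer{stop: select{data: Y, stop: Y, ack: Y}, err: recv[Bool].end}}, done: offer{err: recv[Int].send[Unit].end, retry: send[Str].offer{retry: Y, stop: Y, err: end}, ack: select{done: recv[Bool].Y, more: offer{retry: Y, err: end, more: end}, ok: select{more: Y, retry: Y}}}, retry: select{data: select{done: send[Unit].Y, ack: select{data: Y, ack: Y}}, retry: send[Str].send[Bool].Y, done: offer{ok: select{ok: Y, retry: end}, data: recv[Int].Y}}}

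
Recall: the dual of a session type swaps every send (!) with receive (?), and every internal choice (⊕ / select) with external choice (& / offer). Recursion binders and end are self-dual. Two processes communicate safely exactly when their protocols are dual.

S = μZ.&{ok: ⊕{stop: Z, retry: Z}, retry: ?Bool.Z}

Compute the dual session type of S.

μZ = μZ  (rec unchanged)
  &{ok,retry} = ⊕{ok,retry}  (offer→select)
    • ok:
      ⊕{stop,retry} = &{stop,retry}  (⊕→&)
        • stop:
          Z ↦ Z
        • retry:
          Z ↦ Z
    • retry:
      ?Bool = !Bool
        Z ↦ Z

μZ.⊕{ok: &{stop: Z, retry: Z}, retry: !Bool.Z}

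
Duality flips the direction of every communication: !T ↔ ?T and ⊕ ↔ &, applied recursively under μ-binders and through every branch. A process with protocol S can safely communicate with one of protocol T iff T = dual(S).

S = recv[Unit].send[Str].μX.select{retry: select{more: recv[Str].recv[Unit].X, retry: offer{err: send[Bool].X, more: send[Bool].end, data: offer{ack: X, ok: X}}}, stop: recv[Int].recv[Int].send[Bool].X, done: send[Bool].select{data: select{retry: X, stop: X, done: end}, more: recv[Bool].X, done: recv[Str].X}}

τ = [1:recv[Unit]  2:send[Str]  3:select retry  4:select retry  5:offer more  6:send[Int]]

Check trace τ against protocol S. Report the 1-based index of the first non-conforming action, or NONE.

6

step 1: recv[Unit]  ✓  residual = send[Str].μX.…
step 2: send[Str]  ✓  residual = μX.…
step 3: select retry  ✓  residual = select{more: recv[Str].recv[Unit].μX.…, retry: offer{err: send[Bool].μX.…, more: send[Bool].end, data: offer{ack: μX.…, ok: μX.…}}}
step 4: select retry  ✓  residual = offer{err: send[Bool].μX.…, more: send[Bool].end, data: offer{ack: μX.…, ok: μX.…}}
step 5: offer more  ✓  residual = send[Bool].end
step 6: got send[Int], protocol expects send[Bool]  ✗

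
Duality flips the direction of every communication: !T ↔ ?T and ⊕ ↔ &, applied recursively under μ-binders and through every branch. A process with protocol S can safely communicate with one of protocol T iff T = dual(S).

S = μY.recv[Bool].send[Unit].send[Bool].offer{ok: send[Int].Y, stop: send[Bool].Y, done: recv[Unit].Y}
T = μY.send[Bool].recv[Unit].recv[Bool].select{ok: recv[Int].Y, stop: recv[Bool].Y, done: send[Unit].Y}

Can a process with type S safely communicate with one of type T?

μY vs μY  match (rec unchanged)
  recv[Bool] vs send[Bool]  match
    send[Unit] vs recv[Unit]  match
      send[Bool] vs recv[Bool]  match
        offer{ok,stop,done} vs select{ok,stop,done}  match label sets agree
          case ok:
            send[Int] vs recv[Int]  match
              Y vs Y  match
          case stop:
            send[Bool] vs recv[Bool]  match
              Y vs Y  match
          case done:
            recv[Unit] vs send[Unit]  match
              Y vs Y  match

YES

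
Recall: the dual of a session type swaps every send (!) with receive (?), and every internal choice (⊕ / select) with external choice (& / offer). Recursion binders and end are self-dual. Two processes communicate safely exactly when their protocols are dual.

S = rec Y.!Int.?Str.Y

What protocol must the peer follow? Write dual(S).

rec Y.?Int.!Str.Y

rec Y = rec Y  (binder kept)
  !Int = ?Int
    ?Str = !Str
      dual(Y) = Y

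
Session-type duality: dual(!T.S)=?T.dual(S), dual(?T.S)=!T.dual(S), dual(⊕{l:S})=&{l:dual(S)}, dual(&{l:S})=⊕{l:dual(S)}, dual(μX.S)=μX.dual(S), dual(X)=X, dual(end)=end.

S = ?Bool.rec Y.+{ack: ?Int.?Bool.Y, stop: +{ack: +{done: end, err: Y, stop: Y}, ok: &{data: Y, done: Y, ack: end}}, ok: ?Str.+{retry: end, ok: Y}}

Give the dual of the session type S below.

!Bool.rec Y.&{ack: !Int.!Bool.Y, stop: &{ack: &{done: end, err: Y, stop: Y}, ok: +{data: Y, done: Y, ack: end}}, ok: !Str.&{retry: end, ok: Y}}

?Bool → !Bool
  rec Y → rec Y  (rec unchanged)
    +{ack,stop,ok} → &{ack,stop,ok}  (⊕→&)
      • ack:
        ?Int → !Int
          ?Bool → !Bool
            dual(Y) = Y
      • stop:
        +{ack,ok} → &{ack,ok}  (⊕→&)
          • ack:
            +{done,err,stop} → &{done,err,stop}  (⊕→&)
              • done:
                dual(end) = end
              • err:
                dual(Y) = Y
              • stop:
                dual(Y) = Y
          • ok:
            &{data,done,ack} → +{data,done,ack}  (offer→select)
              • data:
                dual(Y) = Y
              • done:
                dual(Y) = Y
              • ack:
                dual(end) = end
      • ok:
        ?Str → !Str
          +{retry,ok} → &{retry,ok}  (⊕→&)
            • retry:
              dual(end) = end
            • ok:
              dual(Y) = Y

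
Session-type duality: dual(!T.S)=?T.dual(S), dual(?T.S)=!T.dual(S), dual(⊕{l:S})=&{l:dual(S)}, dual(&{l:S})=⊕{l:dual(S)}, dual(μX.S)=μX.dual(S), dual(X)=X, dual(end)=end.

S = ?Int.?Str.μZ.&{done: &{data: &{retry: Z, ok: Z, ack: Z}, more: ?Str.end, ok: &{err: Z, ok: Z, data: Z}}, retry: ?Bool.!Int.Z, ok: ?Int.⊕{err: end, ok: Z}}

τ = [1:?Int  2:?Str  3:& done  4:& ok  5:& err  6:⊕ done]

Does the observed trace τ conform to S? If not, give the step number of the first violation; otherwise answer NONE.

6

[1] ?Int  match  residual = ?Str.μZ.…
[2] ?Str  match  residual = μZ.…
[3] & done  match  residual = &{data: &{retry: μZ.…, ok: μZ.…, ack: μZ.…}, more: ?Str.end, ok: &{err: μZ.…, ok: μZ.…, data: μZ.…}}
[4] & ok  match  residual = &{err: μZ.…, ok: μZ.…, data: μZ.…}
[5] & err  match  residual = μZ.…
[6] got ⊕ done, protocol expects & done or & retry or & ok  ✗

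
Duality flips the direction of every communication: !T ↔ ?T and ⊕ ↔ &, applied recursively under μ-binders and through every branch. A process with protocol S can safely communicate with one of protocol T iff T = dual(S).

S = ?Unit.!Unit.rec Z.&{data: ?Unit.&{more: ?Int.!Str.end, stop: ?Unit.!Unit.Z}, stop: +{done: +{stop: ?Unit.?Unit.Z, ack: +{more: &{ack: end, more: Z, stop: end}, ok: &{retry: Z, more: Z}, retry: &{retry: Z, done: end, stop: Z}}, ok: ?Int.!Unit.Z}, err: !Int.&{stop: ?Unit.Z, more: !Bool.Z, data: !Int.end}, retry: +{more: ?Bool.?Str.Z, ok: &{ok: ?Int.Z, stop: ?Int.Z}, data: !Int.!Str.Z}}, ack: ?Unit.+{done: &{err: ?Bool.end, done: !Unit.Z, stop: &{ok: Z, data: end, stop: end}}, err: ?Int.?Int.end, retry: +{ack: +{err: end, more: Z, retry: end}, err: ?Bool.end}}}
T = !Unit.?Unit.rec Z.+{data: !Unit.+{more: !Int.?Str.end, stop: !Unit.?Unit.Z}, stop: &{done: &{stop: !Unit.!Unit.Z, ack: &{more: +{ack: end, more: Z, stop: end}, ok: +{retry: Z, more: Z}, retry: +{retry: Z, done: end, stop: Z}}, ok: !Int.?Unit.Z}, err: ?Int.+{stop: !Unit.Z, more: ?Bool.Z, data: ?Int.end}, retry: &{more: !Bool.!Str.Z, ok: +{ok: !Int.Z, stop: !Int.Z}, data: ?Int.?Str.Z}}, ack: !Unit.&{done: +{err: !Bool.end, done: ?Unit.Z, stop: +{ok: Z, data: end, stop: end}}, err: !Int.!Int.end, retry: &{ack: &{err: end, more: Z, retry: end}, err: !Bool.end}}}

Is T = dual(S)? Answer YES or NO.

?Unit vs !Unit  match
  !Unit vs ?Unit  match
    rec Z vs rec Z  match (binder kept)
      &{data,stop,ack} vs +{data,stop,ack}  match labels match
        • data:
          ?Unit vs !Unit  match
            &{more,stop} vs +{more,stop}  match labels match
              • more:
                ?Int vs !Int  match
                  !Str vs ?Str  match
                    end vs end  match
              • stop:
                ?Unit vs !Unit  match
                  !Unit vs ?Unit  match
                    Z vs Z  match
        • stop:
          +{done,err,retry} vs &{done,err,retry}  match labels match
            • done:
              +{stop,ack,ok} vs &{stop,ack,ok}  match labels match
                • stop:
                  ?Unit vs !Unit  match
                    ?Unit vs !Unit  match
                      Z vs Z  match
                • ack:
                  +{more,ok,retry} vs &{more,ok,retry}  match labels match
                    • more:
                      &{ack,more,stop} vs +{ack,more,stop}  match labels match
                        • ack:
                          end vs end  match
                        • more:
                          Z vs Z  match
                        • stop:
                          end vs end  match
                    • ok:
                      &{retry,more} vs +{retry,more}  match labels match
                        • retry:
                          Z vs Z  match
                        • more:
                          Z vs Z  match
                    • retry:
                      &{retry,done,stop} vs +{retry,done,stop}  match labels match
                        • retry:
                          Z vs Z  match
                        • done:
                          end vs end  match
                        • stop:
                          Z vs Z  match
                • ok:
                  ?Int vs !Int  match
                    !Unit vs ?Unit  match
                      Z vs Z  match
            • err:
              !Int vs ?Int  match
                &{stop,more,data} vs +{stop,more,data}  match labels match
                  • stop:
                    ?Unit vs !Unit  match
                      Z vs Z  match
                  • more:
                    !Bool vs ?Bool  match
                      Z vs Z  match
                  • data:
                    !Int vs ?Int  match
                      end vs end  match
            • retry:
              +{more,ok,data} vs &{more,ok,data}  match labels match
                • more:
                  ?Bool vs !Bool  match
                    ?Str vs !Str  match
                      Z vs Z  match
                • ok:
                  &{ok,stop} vs +{ok,stop}  match labels match
                    • ok:
                      ?Int vs !Int  match
                        Z vs Z  match
                    • stop:
                      ?Int vs !Int  match
                        Z vs Z  match
                • data:
                  !Int vs ?Int  match
                    !Str vs ?Str  match
                      Z vs Z  match
        • ack:
          ?Unit vs !Unit  match
            +{done,err,retry} vs &{done,err,retry}  match labels match
              • done:
                &{err,done,stop} vs +{err,done,stop}  match labels match
                  • err:
                    ?Bool vs !Bool  match
                      end vs end  match
                  • done:
                    !Unit vs ?Unit  match
                      Z vs Z  match
                  • stop:
                    &{ok,data,stop} vs +{ok,data,stop}  match labels match
                      • ok:
                        Z vs Z  match
                      • data:
                        end vs end  match
                      • stop:
                        end vs end  match
              • err:
                ?Int vs !Int  match
                  ?Int vs !Int  match
                    end vs end  match
              • retry:
                +{ack,err} vs &{ack,err}  match labels match
                  • ack:
                    +{err,more,retry} vs &{err,more,retry}  match labels match
                      • err:
                        end vs end  match
                      • more:
                        Z vs Z  match
                      • retry:
                        end vs end  match
                  • err:
                    ?Bool vs !Bool  match
                      end vs end  match

YES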